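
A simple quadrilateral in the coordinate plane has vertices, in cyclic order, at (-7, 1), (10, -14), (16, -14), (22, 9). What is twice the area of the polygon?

Using the shoelace formula, 2A = |((-7)·(-14) − 10·1) + (10·(-14) − 16·(-14)) + (16·9 − 22·(-14)) + (22·1 − (-7)·9)| = 709, so the area is 709/2.

709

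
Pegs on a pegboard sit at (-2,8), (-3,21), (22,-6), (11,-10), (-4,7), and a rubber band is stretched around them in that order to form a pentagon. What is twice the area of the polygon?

597

Using the shoelace formula, 2A = |[(-2)·21 − (-3)·8] + [(-3)·(-6) − 22·21] + [22·(-10) − 11·(-6)] + [11·7 − (-4)·(-10)] + [(-4)·8 − (-2)·7]| = 597, so the area is 597/2.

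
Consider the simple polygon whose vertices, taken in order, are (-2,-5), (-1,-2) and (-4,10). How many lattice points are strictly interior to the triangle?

The shoelace formula gives twice the area as |[(-2)·(-2) − (-1)·(-5)] + [(-1)·10 − (-4)·(-2)] + [(-4)·(-5) − (-2)·10]| = 21, so the area is 21/2.
The number of boundary lattice points is Σ gcd(|Δx|,|Δy|) = gcd(1,3) + gcd(3,12) + gcd(2,15) = 1+3+1 = 5.
By Pick's theorem A = I + B/2 − 1, so I = 21/2 − 5/2 + 1 = 9.

9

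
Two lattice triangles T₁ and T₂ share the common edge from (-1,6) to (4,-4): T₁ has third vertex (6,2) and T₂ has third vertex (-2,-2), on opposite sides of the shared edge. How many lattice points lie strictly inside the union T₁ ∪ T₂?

The union is the simple quadrilateral with vertices (-1,6), (6,2), (4,-4), (-2,-2) in order.
By the shoelace formula, twice the signed area is |((-1)·2 − 6·6) + (6·(-4) − 4·2) + (4·(-2) − (-2)·(-4)) + ((-2)·6 − (-1)·(-2))| = 100, so the area is 50.
Summing gcd(|Δx|,|Δy|) over the edges gives the boundary count: gcd(7,4) + gcd(2,6) + gcd(6,2) + gcd(1,8) = 1+2+2+1 = 6.
By Pick's theorem I = A − B/2 + 1 = 50 − 6/2 + 1 = 48.

48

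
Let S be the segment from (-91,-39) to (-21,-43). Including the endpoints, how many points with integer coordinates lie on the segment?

3

The number of lattice points on a segment between lattice points is gcd(|Δx|,|Δy|) + 1 = gcd(70,4) + 1 = 2 + 1 = 3.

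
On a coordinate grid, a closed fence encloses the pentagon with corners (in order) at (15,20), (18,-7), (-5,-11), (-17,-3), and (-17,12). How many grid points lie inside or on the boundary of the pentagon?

Using the shoelace formula, 2A = |(15·(-7) − 18·20) + (18·(-11) − (-5)·(-7)) + ((-5)·(-3) − (-17)·(-11)) + ((-17)·12 − (-17)·(-3)) + ((-17)·20 − 15·12)| = 1645, so the area is 822.5.
Along each edge there are gcd(|Δx|,|Δy|)+1 lattice points, so counting each shared vertex once the boundary has gcd(3,27) + gcd(23,4) + gcd(12,8) + gcd(0,15) + gcd(32,8) = 3+1+4+15+8 = 31.
Pick's theorem gives I = A − B/2 + 1 = 822.5 − 31/2 + 1 = 808, so the closed region contains I + B = 808 + 31 = 839 lattice points.

839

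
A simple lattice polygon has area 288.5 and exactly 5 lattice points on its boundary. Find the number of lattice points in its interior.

287

From Pick's theorem, I = A − B/2 + 1 = 288.5 − 5/2 + 1 = 287.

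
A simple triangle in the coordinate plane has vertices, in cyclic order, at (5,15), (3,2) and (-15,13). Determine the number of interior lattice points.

By the shoelace formula, twice the signed area is |(5·2 − 3·15) + (3·13 − (-15)·2) + ((-15)·15 − 5·13)| = 256, so the area is 128.
The number of boundary lattice points is Σ gcd(|Δx|,|Δy|) = gcd(2,13) + gcd(18,11) + gcd(20,2) = 1+1+2 = 4.
Pick's theorem gives I = A − B/2 + 1 = 128 − 4/2 + 1 = 127.

127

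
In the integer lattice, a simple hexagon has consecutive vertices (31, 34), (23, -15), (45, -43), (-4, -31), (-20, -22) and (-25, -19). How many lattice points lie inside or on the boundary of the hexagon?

The shoelace formula gives twice the area as |[31·(-15) − 23·34] + [23·(-43) − 45·(-15)] + [45·(-31) − (-4)·(-43)] + [(-4)·(-22) − (-20)·(-31)] + [(-20)·(-19) − (-25)·(-22)] + [(-25)·34 − 31·(-19)]| = 4091, so the area is 4091/2.
Along each edge there are gcd(|Δx|,|Δy|)+1 lattice points, so counting each shared vertex once the boundary has gcd(8,49) + gcd(22,28) + gcd(49,12) + gcd(16,9) + gcd(5,3) + gcd(56,53) = 1+2+1+1+1+1 = 7.
Pick's theorem gives I = A − B/2 + 1 = 4091/2 − 7/2 + 1 = 2043, so the closed region contains I + B = 2043 + 7 = 2050 lattice points.

2050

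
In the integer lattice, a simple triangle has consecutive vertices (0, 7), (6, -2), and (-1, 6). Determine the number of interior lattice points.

6

Using the shoelace formula, 2A = |(0·(-2) − 6·7) + (6·6 − (-1)·(-2)) + ((-1)·7 − 0·6)| = 15, so the area is 7.5.
The number of boundary lattice points is Σ gcd(|Δx|,|Δy|) = gcd(6,9) + gcd(7,8) + gcd(1,1) = 3+1+1 = 5.
By Pick's theorem A = I + B/2 − 1, so I = 7.5 − 5/2 + 1 = 6.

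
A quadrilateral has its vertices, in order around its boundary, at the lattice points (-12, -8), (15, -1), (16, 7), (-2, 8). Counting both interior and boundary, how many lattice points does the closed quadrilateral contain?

257

The shoelace formula gives twice the area as |[(-12)·(-1) − 15·(-8)] + [15·7 − 16·(-1)] + [16·8 − (-2)·7] + [(-2)·(-8) − (-12)·8]| = 507, so the area is 253.5.
The number of boundary lattice points is Σ gcd(|Δx|,|Δy|) = gcd(27,7) + gcd(1,8) + gcd(18,1) + gcd(10,16) = 1+1+1+2 = 5.
Pick's theorem gives I = A − B/2 + 1 = 253.5 − 5/2 + 1 = 252, so the closed region contains I + B = 252 + 5 = 257 lattice points.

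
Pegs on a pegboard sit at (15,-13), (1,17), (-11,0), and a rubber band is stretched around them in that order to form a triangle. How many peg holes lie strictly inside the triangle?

Using the shoelace formula, 2A = |(15·17 − 1·(-13)) + (1·0 − (-11)·17) + ((-11)·(-13) − 15·0)| = 598, so the area is 299.
The number of boundary lattice points is Σ gcd(|Δx|,|Δy|) = gcd(14,30) + gcd(12,17) + gcd(26,13) = 2+1+13 = 16.
Pick's theorem gives I = A − B/2 + 1 = 299 − 16/2 + 1 = 292.

292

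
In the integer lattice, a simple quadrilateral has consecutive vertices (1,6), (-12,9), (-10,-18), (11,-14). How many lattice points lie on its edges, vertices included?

Along each edge there are gcd(|Δx|,|Δy|)+1 lattice points, so counting each shared vertex once the boundary has gcd(13,3) + gcd(2,27) + gcd(21,4) + gcd(10,20) = 1+1+1+10 = 13.

13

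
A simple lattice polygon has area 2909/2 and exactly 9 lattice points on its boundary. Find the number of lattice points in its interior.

From Pick's theorem, I = A − B/2 + 1 = 2909/2 − 9/2 + 1 = 1451.

1451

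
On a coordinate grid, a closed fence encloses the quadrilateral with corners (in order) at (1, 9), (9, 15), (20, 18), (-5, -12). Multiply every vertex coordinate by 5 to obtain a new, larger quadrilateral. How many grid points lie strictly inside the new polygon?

Using the shoelace formula, 2A = |(1·15 − 9·9) + (9·18 − 20·15) + (20·(-12) − (-5)·18) + ((-5)·9 − 1·(-12))| = 387, so the area is 387/2.
Summing gcd(|Δx|,|Δy|) over the edges gives the boundary count: gcd(8,6) + gcd(11,3) + gcd(25,30) + gcd(6,21) = 2+1+5+3 = 11.
Scaling by 5 multiplies the area by 5² = 25 (so the new area is 4837.5) and multiplies the boundary lattice-point count by 5, giving 55.
By Pick's theorem, the interior count of the dilated polygon is 4837.5 − 55/2 + 1 = 4811.

4811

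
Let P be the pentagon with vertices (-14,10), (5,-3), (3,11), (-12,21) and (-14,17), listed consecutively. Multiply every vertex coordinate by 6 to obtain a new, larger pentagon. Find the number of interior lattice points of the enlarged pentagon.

7852

Using the shoelace formula, 2A = |((-14)·(-3) − 5·10) + (5·11 − 3·(-3)) + (3·21 − (-12)·11) + ((-12)·17 − (-14)·21) + ((-14)·10 − (-14)·17)| = 439, so the area is 219.5.
The number of boundary lattice points is Σ gcd(|Δx|,|Δy|) = gcd(19,13) + gcd(2,14) + gcd(15,10) + gcd(2,4) + gcd(0,7) = 1+2+5+2+7 = 17.
Scaling by 6 multiplies the area by 6² = 36 (so the new area is 7902) and multiplies the boundary lattice-point count by 6, giving 102.
By Pick's theorem, the interior count of the dilated polygon is 7902 − 102/2 + 1 = 7852.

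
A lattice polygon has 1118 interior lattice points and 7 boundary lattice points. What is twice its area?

Pick's theorem states A = I + B/2 − 1, so A = 1118 + 7/2 − 1 = 2241/2.
Hence 2A = 2241.

2241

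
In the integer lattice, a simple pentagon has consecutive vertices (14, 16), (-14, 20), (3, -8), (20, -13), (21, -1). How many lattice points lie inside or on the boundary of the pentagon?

645

Using the shoelace formula, 2A = |[14·20 − (-14)·16] + [(-14)·(-8) − 3·20] + [3·(-13) − 20·(-8)] + [20·(-1) − 21·(-13)] + [21·16 − 14·(-1)]| = 1280, so the area is 640.
The number of boundary lattice points is Σ gcd(|Δx|,|Δy|) = gcd(28,4) + gcd(17,28) + gcd(17,5) + gcd(1,12) + gcd(7,17) = 4+1+1+1+1 = 8.
Pick's theorem gives I = A − B/2 + 1 = 640 − 8/2 + 1 = 637, so the closed region contains I + B = 637 + 8 = 645 lattice points.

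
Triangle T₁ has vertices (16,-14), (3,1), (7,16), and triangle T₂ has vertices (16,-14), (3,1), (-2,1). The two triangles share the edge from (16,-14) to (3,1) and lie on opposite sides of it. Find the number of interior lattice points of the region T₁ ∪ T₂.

160

The union is the simple quadrilateral with vertices (16,-14), (7,16), (3,1), (-2,1) in order.
By the shoelace formula, twice the signed area is |(16·16 − 7·(-14)) + (7·1 − 3·16) + (3·1 − (-2)·1) + ((-2)·(-14) − 16·1)| = 330, so the area is 165.
Summing gcd(|Δx|,|Δy|) over the edges gives the boundary count: gcd(9,30) + gcd(4,15) + gcd(5,0) + gcd(18,15) = 3+1+5+3 = 12.
By Pick's theorem I = A − B/2 + 1 = 165 − 12/2 + 1 = 160.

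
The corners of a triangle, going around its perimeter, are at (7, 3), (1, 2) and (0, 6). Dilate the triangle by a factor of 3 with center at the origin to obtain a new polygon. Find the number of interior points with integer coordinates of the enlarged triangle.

109

The shoelace formula gives twice the area as |[7·2 − 1·3] + [1·6 − 0·2] + [0·3 − 7·6]| = 25, so the area is 25/2.
Along each edge there are gcd(|Δx|,|Δy|)+1 lattice points, so counting each shared vertex once the boundary has gcd(6,1) + gcd(1,4) + gcd(7,3) = 1+1+1 = 3.
Scaling by 3 multiplies the area by 3² = 9 (so the new area is 112.5) and multiplies the boundary lattice-point count by 3, giving 9.
By Pick's theorem, the interior count of the dilated polygon is 112.5 − 9/2 + 1 = 109.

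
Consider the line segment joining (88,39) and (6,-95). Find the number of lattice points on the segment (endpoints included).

The number of lattice points on a segment between lattice points is gcd(|Δx|,|Δy|) + 1 = gcd(82,134) + 1 = 2 + 1 = 3.

3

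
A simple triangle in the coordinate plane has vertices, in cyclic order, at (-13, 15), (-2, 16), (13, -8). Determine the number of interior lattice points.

By the shoelace formula, twice the signed area is |((-13)·16 − (-2)·15) + ((-2)·(-8) − 13·16) + (13·15 − (-13)·(-8))| = 279, so the area is 139.5.
Along each edge there are gcd(|Δx|,|Δy|)+1 lattice points, so counting each shared vertex once the boundary has gcd(11,1) + gcd(15,24) + gcd(26,23) = 1+3+1 = 5.
By Pick's theorem A = I + B/2 − 1, so I = 139.5 − 5/2 + 1 = 138.

138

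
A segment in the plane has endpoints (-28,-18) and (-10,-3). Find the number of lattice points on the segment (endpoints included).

4

The number of lattice points on a segment between lattice points is gcd(|Δx|,|Δy|) + 1 = gcd(18,15) + 1 = 3 + 1 = 4.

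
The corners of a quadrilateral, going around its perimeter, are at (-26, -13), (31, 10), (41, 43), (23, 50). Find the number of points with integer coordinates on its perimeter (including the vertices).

10

Summing gcd(|Δx|,|Δy|) over the edges gives the boundary count: gcd(57,23) + gcd(10,33) + gcd(18,7) + gcd(49,63) = 1+1+1+7 = 10.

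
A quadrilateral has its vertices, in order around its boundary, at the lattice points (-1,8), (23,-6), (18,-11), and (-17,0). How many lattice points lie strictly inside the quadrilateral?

Using the shoelace formula, 2A = |((-1)·(-6) − 23·8) + (23·(-11) − 18·(-6)) + (18·0 − (-17)·(-11)) + ((-17)·8 − (-1)·0)| = 646, so the area is 323.
Along each edge there are gcd(|Δx|,|Δy|)+1 lattice points, so counting each shared vertex once the boundary has gcd(24,14) + gcd(5,5) + gcd(35,11) + gcd(16,8) = 2+5+1+8 = 16.
Pick's theorem gives I = A − B/2 + 1 = 323 − 16/2 + 1 = 316.

316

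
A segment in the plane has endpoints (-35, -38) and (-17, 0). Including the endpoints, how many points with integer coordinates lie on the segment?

3

The number of lattice points on a segment between lattice points is gcd(|Δx|,|Δy|) + 1 = gcd(18,38) + 1 = 2 + 1 = 3.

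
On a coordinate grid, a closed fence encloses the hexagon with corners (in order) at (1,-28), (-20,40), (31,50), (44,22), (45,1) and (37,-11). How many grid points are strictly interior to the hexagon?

The shoelace formula gives twice the area as |[1·40 − (-20)·(-28)] + [(-20)·50 − 31·40] + [31·22 − 44·50] + [44·1 − 45·22] + [45·(-11) − 37·1] + [37·(-28) − 1·(-11)]| = 6781, so the area is 6781/2.
Summing gcd(|Δx|,|Δy|) over the edges gives the boundary count: gcd(21,68) + gcd(51,10) + gcd(13,28) + gcd(1,21) + gcd(8,12) + gcd(36,17) = 1+1+1+1+4+1 = 9.
Pick's theorem gives I = A − B/2 + 1 = 6781/2 − 9/2 + 1 = 3387.

3387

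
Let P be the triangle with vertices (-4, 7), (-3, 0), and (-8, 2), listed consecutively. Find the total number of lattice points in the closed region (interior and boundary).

The shoelace formula gives twice the area as |((-4)·0 − (-3)·7) + ((-3)·2 − (-8)·0) + ((-8)·7 − (-4)·2)| = 33, so the area is 16.5.
The number of boundary lattice points is Σ gcd(|Δx|,|Δy|) = gcd(1,7) + gcd(5,2) + gcd(4,5) = 1+1+1 = 3.
Pick's theorem gives I = A − B/2 + 1 = 16.5 − 3/2 + 1 = 16, so the closed region contains I + B = 16 + 3 = 19 lattice points.

19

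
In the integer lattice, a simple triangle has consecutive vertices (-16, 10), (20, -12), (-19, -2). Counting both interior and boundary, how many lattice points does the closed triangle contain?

By the shoelace formula, twice the signed area is |[(-16)·(-12) − 20·10] + [20·(-2) − (-19)·(-12)] + [(-19)·10 − (-16)·(-2)]| = 498, so the area is 249.
Summing gcd(|Δx|,|Δy|) over the edges gives the boundary count: gcd(36,22) + gcd(39,10) + gcd(3,12) = 2+1+3 = 6.
Pick's theorem gives I = A − B/2 + 1 = 249 − 6/2 + 1 = 247, so the closed region contains I + B = 247 + 6 = 253 lattice points.

253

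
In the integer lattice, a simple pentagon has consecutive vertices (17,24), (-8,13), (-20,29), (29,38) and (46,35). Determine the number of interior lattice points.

689

By the shoelace formula, twice the signed area is |[17·13 − (-8)·24] + [(-8)·29 − (-20)·13] + [(-20)·38 − 29·29] + [29·35 − 46·38] + [46·24 − 17·35]| = 1384, so the area is 692.
Along each edge there are gcd(|Δx|,|Δy|)+1 lattice points, so counting each shared vertex once the boundary has gcd(25,11) + gcd(12,16) + gcd(49,9) + gcd(17,3) + gcd(29,11) = 1+4+1+1+1 = 8.
Pick's theorem gives I = A − B/2 + 1 = 692 − 8/2 + 1 = 689.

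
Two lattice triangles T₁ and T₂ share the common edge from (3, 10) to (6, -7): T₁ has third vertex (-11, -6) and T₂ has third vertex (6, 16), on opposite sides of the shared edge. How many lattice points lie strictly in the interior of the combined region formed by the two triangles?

164

The union is the simple quadrilateral with vertices (3, 10), (-11, -6), (6, -7), (6, 16) in order.
The shoelace formula gives twice the area as |[3·(-6) − (-11)·10] + [(-11)·(-7) − 6·(-6)] + [6·16 − 6·(-7)] + [6·10 − 3·16]| = 355, so the area is 177.5.
The number of boundary lattice points is Σ gcd(|Δx|,|Δy|) = gcd(14,16) + gcd(17,1) + gcd(0,23) + gcd(3,6) = 2+1+23+3 = 29.
By Pick's theorem I = A − B/2 + 1 = 177.5 − 29/2 + 1 = 164.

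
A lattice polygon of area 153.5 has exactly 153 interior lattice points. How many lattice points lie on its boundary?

3

Pick's theorem gives A = I + B/2 − 1, so B = 2(A − I + 1) = 2(153.5 − 153 + 1) = 3.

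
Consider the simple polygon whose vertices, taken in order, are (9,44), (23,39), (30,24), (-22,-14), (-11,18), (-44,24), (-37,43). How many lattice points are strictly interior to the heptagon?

Using the shoelace formula, 2A = |[9·39 − 23·44] + [23·24 − 30·39] + [30·(-14) − (-22)·24] + [(-22)·18 − (-11)·(-14)] + [(-11)·24 − (-44)·18] + [(-44)·43 − (-37)·24] + [(-37)·44 − 9·43]| = 4212, so the area is 2106.
Summing gcd(|Δx|,|Δy|) over the edges gives the boundary count: gcd(14,5) + gcd(7,15) + gcd(52,38) + gcd(11,32) + gcd(33,6) + gcd(7,19) + gcd(46,1) = 1+1+2+1+3+1+1 = 10.
By Pick's theorem A = I + B/2 − 1, so I = 2106 − 10/2 + 1 = 2102.

2102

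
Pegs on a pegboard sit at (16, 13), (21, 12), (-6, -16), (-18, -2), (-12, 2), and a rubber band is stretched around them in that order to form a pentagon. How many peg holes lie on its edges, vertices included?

The number of boundary lattice points is Σ gcd(|Δx|,|Δy|) = gcd(5,1) + gcd(27,28) + gcd(12,14) + gcd(6,4) + gcd(28,11) = 1+1+2+2+1 = 7.

7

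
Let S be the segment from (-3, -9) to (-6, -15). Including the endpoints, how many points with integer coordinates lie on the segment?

The number of lattice points on a segment between lattice points is gcd(|Δx|,|Δy|) + 1 = gcd(3,6) + 1 = 3 + 1 = 4.

4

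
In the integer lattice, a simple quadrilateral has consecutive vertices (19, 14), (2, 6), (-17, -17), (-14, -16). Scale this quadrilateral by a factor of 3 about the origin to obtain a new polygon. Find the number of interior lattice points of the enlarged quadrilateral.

By the shoelace formula, twice the signed area is |[19·6 − 2·14] + [2·(-17) − (-17)·6] + [(-17)·(-16) − (-14)·(-17)] + [(-14)·14 − 19·(-16)]| = 296, so the area is 148.
Summing gcd(|Δx|,|Δy|) over the edges gives the boundary count: gcd(17,8) + gcd(19,23) + gcd(3,1) + gcd(33,30) = 1+1+1+3 = 6.
Scaling by 3 multiplies the area by 3² = 9 (so the new area is 1332) and multiplies the boundary lattice-point count by 3, giving 18.
By Pick's theorem, the interior count of the dilated polygon is 1332 − 18/2 + 1 = 1324.

1324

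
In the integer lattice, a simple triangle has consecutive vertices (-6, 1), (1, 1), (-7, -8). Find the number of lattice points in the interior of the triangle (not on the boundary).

Using the shoelace formula, 2A = |((-6)·1 − 1·1) + (1·(-8) − (-7)·1) + ((-7)·1 − (-6)·(-8))| = 63, so the area is 63/2.
Summing gcd(|Δx|,|Δy|) over the edges gives the boundary count: gcd(7,0) + gcd(8,9) + gcd(1,9) = 7+1+1 = 9.
By Pick's theorem A = I + B/2 − 1, so I = 63/2 − 9/2 + 1 = 28.

28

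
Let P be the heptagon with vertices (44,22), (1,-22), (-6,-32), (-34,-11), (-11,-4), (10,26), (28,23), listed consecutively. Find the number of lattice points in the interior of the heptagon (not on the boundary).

1643

By the shoelace formula, twice the signed area is |(44·(-22) − 1·22) + (1·(-32) − (-6)·(-22)) + ((-6)·(-11) − (-34)·(-32)) + ((-34)·(-4) − (-11)·(-11)) + ((-11)·26 − 10·(-4)) + (10·23 − 28·26) + (28·22 − 44·23)| = 3301, so the area is 3301/2.
Along each edge there are gcd(|Δx|,|Δy|)+1 lattice points, so counting each shared vertex once the boundary has gcd(43,44) + gcd(7,10) + gcd(28,21) + gcd(23,7) + gcd(21,30) + gcd(18,3) + gcd(16,1) = 1+1+7+1+3+3+1 = 17.
By Pick's theorem A = I + B/2 − 1, so I = 3301/2 − 17/2 + 1 = 1643.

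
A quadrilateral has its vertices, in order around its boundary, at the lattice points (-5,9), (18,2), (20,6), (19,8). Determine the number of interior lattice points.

75

The shoelace formula gives twice the area as |((-5)·2 − 18·9) + (18·6 − 20·2) + (20·8 − 19·6) + (19·9 − (-5)·8)| = 153, so the area is 76.5.
Along each edge there are gcd(|Δx|,|Δy|)+1 lattice points, so counting each shared vertex once the boundary has gcd(23,7) + gcd(2,4) + gcd(1,2) + gcd(24,1) = 1+2+1+1 = 5.
Pick's theorem gives I = A − B/2 + 1 = 76.5 − 5/2 + 1 = 75.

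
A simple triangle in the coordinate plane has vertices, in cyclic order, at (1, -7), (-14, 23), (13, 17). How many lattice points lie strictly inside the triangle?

By the shoelace formula, twice the signed area is |[1·23 − (-14)·(-7)] + [(-14)·17 − 13·23] + [13·(-7) − 1·17]| = 720, so the area is 360.
The number of boundary lattice points is Σ gcd(|Δx|,|Δy|) = gcd(15,30) + gcd(27,6) + gcd(12,24) = 15+3+12 = 30.
By Pick's theorem A = I + B/2 − 1, so I = 360 − 30/2 + 1 = 346.

346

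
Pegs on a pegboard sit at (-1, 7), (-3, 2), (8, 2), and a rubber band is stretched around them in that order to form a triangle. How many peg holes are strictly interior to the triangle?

The shoelace formula gives twice the area as |((-1)·2 − (-3)·7) + ((-3)·2 − 8·2) + (8·7 − (-1)·2)| = 55, so the area is 55/2.
The number of boundary lattice points is Σ gcd(|Δx|,|Δy|) = gcd(2,5) + gcd(11,0) + gcd(9,5) = 1+11+1 = 13.
By Pick's theorem A = I + B/2 − 1, so I = 55/2 − 13/2 + 1 = 22.

22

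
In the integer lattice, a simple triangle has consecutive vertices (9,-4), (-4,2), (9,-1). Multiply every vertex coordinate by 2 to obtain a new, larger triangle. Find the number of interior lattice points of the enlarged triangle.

Using the shoelace formula, 2A = |(9·2 − (-4)·(-4)) + ((-4)·(-1) − 9·2) + (9·(-4) − 9·(-1))| = 39, so the area is 39/2.
Along each edge there are gcd(|Δx|,|Δy|)+1 lattice points, so counting each shared vertex once the boundary has gcd(13,6) + gcd(13,3) + gcd(0,3) = 1+1+3 = 5.
Scaling by 2 multiplies the area by 2² = 4 (so the new area is 78) and multiplies the boundary lattice-point count by 2, giving 10.
By Pick's theorem, the interior count of the dilated polygon is 78 − 10/2 + 1 = 74.

74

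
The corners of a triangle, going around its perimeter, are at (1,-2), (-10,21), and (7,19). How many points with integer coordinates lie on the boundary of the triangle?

5

Summing gcd(|Δx|,|Δy|) over the edges gives the boundary count: gcd(11,23) + gcd(17,2) + gcd(6,21) = 1+1+3 = 5.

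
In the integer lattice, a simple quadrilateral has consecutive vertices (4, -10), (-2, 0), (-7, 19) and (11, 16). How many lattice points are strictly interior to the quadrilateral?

274

The shoelace formula gives twice the area as |(4·0 − (-2)·(-10)) + ((-2)·19 − (-7)·0) + ((-7)·16 − 11·19) + (11·(-10) − 4·16)| = 553, so the area is 553/2.
The number of boundary lattice points is Σ gcd(|Δx|,|Δy|) = gcd(6,10) + gcd(5,19) + gcd(18,3) + gcd(7,26) = 2+1+3+1 = 7.
By Pick's theorem A = I + B/2 − 1, so I = 553/2 − 7/2 + 1 = 274.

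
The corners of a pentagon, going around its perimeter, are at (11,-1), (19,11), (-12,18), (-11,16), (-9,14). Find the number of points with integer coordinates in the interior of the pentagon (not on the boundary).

227

By the shoelace formula, twice the signed area is |(11·11 − 19·(-1)) + (19·18 − (-12)·11) + ((-12)·16 − (-11)·18) + ((-11)·14 − (-9)·16) + ((-9)·(-1) − 11·14)| = 465, so the area is 232.5.
The number of boundary lattice points is Σ gcd(|Δx|,|Δy|) = gcd(8,12) + gcd(31,7) + gcd(1,2) + gcd(2,2) + gcd(20,15) = 4+1+1+2+5 = 13.
By Pick's theorem A = I + B/2 − 1, so I = 232.5 − 13/2 + 1 = 227.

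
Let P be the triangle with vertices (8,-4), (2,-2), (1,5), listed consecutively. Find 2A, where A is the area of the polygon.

Using the shoelace formula, 2A = |(8·(-2) − 2·(-4)) + (2·5 − 1·(-2)) + (1·(-4) − 8·5)| = 40, so the area is 20.

40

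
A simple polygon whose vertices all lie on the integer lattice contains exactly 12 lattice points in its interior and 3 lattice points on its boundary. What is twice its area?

Pick's theorem states A = I + B/2 − 1, so A = 12 + 3/2 − 1 = 25/2.
Hence 2A = 25.

25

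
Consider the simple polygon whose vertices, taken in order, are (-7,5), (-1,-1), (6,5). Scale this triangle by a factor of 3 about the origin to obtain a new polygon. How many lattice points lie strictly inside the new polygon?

322

Using the shoelace formula, 2A = |((-7)·(-1) − (-1)·5) + ((-1)·5 − 6·(-1)) + (6·5 − (-7)·5)| = 78, so the area is 39.
Summing gcd(|Δx|,|Δy|) over the edges gives the boundary count: gcd(6,6) + gcd(7,6) + gcd(13,0) = 6+1+13 = 20.
Scaling by 3 multiplies the area by 3² = 9 (so the new area is 351) and multiplies the boundary lattice-point count by 3, giving 60.
By Pick's theorem, the interior count of the dilated polygon is 351 − 60/2 + 1 = 322.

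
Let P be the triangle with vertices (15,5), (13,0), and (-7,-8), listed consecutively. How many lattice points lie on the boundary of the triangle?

6

Along each edge there are gcd(|Δx|,|Δy|)+1 lattice points, so counting each shared vertex once the boundary has gcd(2,5) + gcd(20,8) + gcd(22,13) = 1+4+1 = 6.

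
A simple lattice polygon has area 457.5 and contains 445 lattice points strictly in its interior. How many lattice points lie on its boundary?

27

Pick's theorem gives A = I + B/2 − 1, so B = 2(A − I + 1) = 2(457.5 − 445 + 1) = 27.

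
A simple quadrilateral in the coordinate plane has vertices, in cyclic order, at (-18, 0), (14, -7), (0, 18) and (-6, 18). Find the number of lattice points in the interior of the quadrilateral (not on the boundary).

399

The shoelace formula gives twice the area as |((-18)·(-7) − 14·0) + (14·18 − 0·(-7)) + (0·18 − (-6)·18) + ((-6)·0 − (-18)·18)| = 810, so the area is 405.
Along each edge there are gcd(|Δx|,|Δy|)+1 lattice points, so counting each shared vertex once the boundary has gcd(32,7) + gcd(14,25) + gcd(6,0) + gcd(12,18) = 1+1+6+6 = 14.
Pick's theorem gives I = A − B/2 + 1 = 405 − 14/2 + 1 = 399.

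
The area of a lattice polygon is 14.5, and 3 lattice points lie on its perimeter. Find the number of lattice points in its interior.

14

From Pick's theorem, I = A − B/2 + 1 = 14.5 − 3/2 + 1 = 14.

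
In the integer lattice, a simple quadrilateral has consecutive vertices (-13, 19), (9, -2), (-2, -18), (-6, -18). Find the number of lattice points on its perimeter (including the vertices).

Summing gcd(|Δx|,|Δy|) over the edges gives the boundary count: gcd(22,21) + gcd(11,16) + gcd(4,0) + gcd(7,37) = 1+1+4+1 = 7.

7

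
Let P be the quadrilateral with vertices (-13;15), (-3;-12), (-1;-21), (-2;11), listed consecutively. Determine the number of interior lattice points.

155

The shoelace formula gives twice the area as |[(-13)·(-12) − (-3)·15] + [(-3)·(-21) − (-1)·(-12)] + [(-1)·11 − (-2)·(-21)] + [(-2)·15 − (-13)·11]| = 312, so the area is 156.
The number of boundary lattice points is Σ gcd(|Δx|,|Δy|) = gcd(10,27) + gcd(2,9) + gcd(1,32) + gcd(11,4) = 1+1+1+1 = 4.
Pick's theorem gives I = A − B/2 + 1 = 156 − 4/2 + 1 = 155.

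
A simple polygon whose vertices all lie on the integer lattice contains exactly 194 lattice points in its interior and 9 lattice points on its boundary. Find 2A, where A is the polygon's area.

395

By Pick's theorem, A = I + B/2 − 1 = 194 + 9/2 − 1 = 395/2.
Hence 2A = 395.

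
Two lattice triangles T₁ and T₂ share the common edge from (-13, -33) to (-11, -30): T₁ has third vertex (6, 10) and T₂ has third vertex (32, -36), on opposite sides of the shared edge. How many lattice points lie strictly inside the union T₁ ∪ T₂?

The union is the simple quadrilateral with vertices (-13, -33), (6, 10), (-11, -30), (32, -36) in order.
By the shoelace formula, twice the signed area is |((-13)·10 − 6·(-33)) + (6·(-30) − (-11)·10) + ((-11)·(-36) − 32·(-30)) + (32·(-33) − (-13)·(-36))| = 170, so the area is 85.
Along each edge there are gcd(|Δx|,|Δy|)+1 lattice points, so counting each shared vertex once the boundary has gcd(19,43) + gcd(17,40) + gcd(43,6) + gcd(45,3) = 1+1+1+3 = 6.
By Pick's theorem I = A − B/2 + 1 = 85 − 6/2 + 1 = 83.

83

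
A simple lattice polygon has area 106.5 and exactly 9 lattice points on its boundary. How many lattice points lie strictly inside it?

Pick's theorem A = I + B/2 − 1 rearranges to I = A − B/2 + 1 = 106.5 − 9/2 + 1 = 103.

103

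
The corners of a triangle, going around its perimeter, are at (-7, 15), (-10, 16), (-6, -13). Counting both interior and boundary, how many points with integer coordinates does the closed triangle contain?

44

The shoelace formula gives twice the area as |((-7)·16 − (-10)·15) + ((-10)·(-13) − (-6)·16) + ((-6)·15 − (-7)·(-13))| = 83, so the area is 41.5.
The number of boundary lattice points is Σ gcd(|Δx|,|Δy|) = gcd(3,1) + gcd(4,29) + gcd(1,28) = 1+1+1 = 3.
Pick's theorem gives I = A − B/2 + 1 = 41.5 − 3/2 + 1 = 41, so the closed region contains I + B = 41 + 3 = 44 lattice points.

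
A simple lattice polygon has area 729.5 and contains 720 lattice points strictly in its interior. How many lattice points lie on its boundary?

21

Pick's theorem gives A = I + B/2 − 1, so B = 2(A − I + 1) = 2(729.5 − 720 + 1) = 21.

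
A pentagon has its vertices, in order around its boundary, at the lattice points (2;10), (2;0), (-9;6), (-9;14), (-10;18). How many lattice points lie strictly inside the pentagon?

108

The shoelace formula gives twice the area as |(2·0 − 2·10) + (2·6 − (-9)·0) + ((-9)·14 − (-9)·6) + ((-9)·18 − (-10)·14) + ((-10)·10 − 2·18)| = 238, so the area is 119.
The number of boundary lattice points is Σ gcd(|Δx|,|Δy|) = gcd(0,10) + gcd(11,6) + gcd(0,8) + gcd(1,4) + gcd(12,8) = 10+1+8+1+4 = 24.
By Pick's theorem A = I + B/2 − 1, so I = 119 − 24/2 + 1 = 108.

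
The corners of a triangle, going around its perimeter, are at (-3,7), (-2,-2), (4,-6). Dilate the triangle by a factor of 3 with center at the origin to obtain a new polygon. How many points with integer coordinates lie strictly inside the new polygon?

By the shoelace formula, twice the signed area is |[(-3)·(-2) − (-2)·7] + [(-2)·(-6) − 4·(-2)] + [4·7 − (-3)·(-6)]| = 50, so the area is 25.
The number of boundary lattice points is Σ gcd(|Δx|,|Δy|) = gcd(1,9) + gcd(6,4) + gcd(7,13) = 1+2+1 = 4.
Scaling by 3 multiplies the area by 3² = 9 (so the new area is 225) and multiplies the boundary lattice-point count by 3, giving 12.
By Pick's theorem, the interior count of the dilated polygon is 225 − 12/2 + 1 = 220.

220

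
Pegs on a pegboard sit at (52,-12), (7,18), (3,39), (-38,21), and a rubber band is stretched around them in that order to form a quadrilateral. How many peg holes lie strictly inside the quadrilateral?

1065

Using the shoelace formula, 2A = |[52·18 − 7·(-12)] + [7·39 − 3·18] + [3·21 − (-38)·39] + [(-38)·(-12) − 52·21]| = 2148, so the area is 1074.
Summing gcd(|Δx|,|Δy|) over the edges gives the boundary count: gcd(45,30) + gcd(4,21) + gcd(41,18) + gcd(90,33) = 15+1+1+3 = 20.
By Pick's theorem A = I + B/2 − 1, so I = 1074 − 20/2 + 1 = 1065.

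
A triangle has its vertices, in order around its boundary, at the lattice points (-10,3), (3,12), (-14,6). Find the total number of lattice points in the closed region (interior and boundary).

40

Using the shoelace formula, 2A = |((-10)·12 − 3·3) + (3·6 − (-14)·12) + ((-14)·3 − (-10)·6)| = 75, so the area is 75/2.
The number of boundary lattice points is Σ gcd(|Δx|,|Δy|) = gcd(13,9) + gcd(17,6) + gcd(4,3) = 1+1+1 = 3.
Pick's theorem gives I = A − B/2 + 1 = 75/2 − 3/2 + 1 = 37, so the closed region contains I + B = 37 + 3 = 40 lattice points.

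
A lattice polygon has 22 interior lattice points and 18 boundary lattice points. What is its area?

30

Pick's theorem states A = I + B/2 − 1, so A = 22 + 18/2 − 1 = 30.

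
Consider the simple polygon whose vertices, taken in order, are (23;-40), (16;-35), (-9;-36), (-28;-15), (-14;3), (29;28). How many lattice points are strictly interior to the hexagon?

Using the shoelace formula, 2A = |[23·(-35) − 16·(-40)] + [16·(-36) − (-9)·(-35)] + [(-9)·(-15) − (-28)·(-36)] + [(-28)·3 − (-14)·(-15)] + [(-14)·28 − 29·3] + [29·(-40) − 23·28]| = 4506, so the area is 2253.
Summing gcd(|Δx|,|Δy|) over the edges gives the boundary count: gcd(7,5) + gcd(25,1) + gcd(19,21) + gcd(14,18) + gcd(43,25) + gcd(6,68) = 1+1+1+2+1+2 = 8.
Pick's theorem gives I = A − B/2 + 1 = 2253 − 8/2 + 1 = 2250.

2250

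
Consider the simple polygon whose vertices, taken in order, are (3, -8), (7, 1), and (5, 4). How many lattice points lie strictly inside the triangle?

14

The shoelace formula gives twice the area as |(3·1 − 7·(-8)) + (7·4 − 5·1) + (5·(-8) − 3·4)| = 30, so the area is 15.
Summing gcd(|Δx|,|Δy|) over the edges gives the boundary count: gcd(4,9) + gcd(2,3) + gcd(2,12) = 1+1+2 = 4.
Pick's theorem gives I = A − B/2 + 1 = 15 − 4/2 + 1 = 14.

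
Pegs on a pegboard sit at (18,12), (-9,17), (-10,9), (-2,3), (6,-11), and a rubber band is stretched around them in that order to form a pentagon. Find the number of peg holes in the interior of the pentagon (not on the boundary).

380

Using the shoelace formula, 2A = |[18·17 − (-9)·12] + [(-9)·9 − (-10)·17] + [(-10)·3 − (-2)·9] + [(-2)·(-11) − 6·3] + [6·12 − 18·(-11)]| = 765, so the area is 765/2.
Summing gcd(|Δx|,|Δy|) over the edges gives the boundary count: gcd(27,5) + gcd(1,8) + gcd(8,6) + gcd(8,14) + gcd(12,23) = 1+1+2+2+1 = 7.
Pick's theorem gives I = A − B/2 + 1 = 765/2 − 7/2 + 1 = 380.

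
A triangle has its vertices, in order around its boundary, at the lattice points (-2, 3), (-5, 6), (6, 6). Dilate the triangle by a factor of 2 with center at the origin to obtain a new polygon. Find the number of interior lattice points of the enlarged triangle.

By the shoelace formula, twice the signed area is |((-2)·6 − (-5)·3) + ((-5)·6 − 6·6) + (6·3 − (-2)·6)| = 33, so the area is 16.5.
Summing gcd(|Δx|,|Δy|) over the edges gives the boundary count: gcd(3,3) + gcd(11,0) + gcd(8,3) = 3+11+1 = 15.
Scaling by 2 multiplies the area by 2² = 4 (so the new area is 66) and multiplies the boundary lattice-point count by 2, giving 30.
By Pick's theorem, the interior count of the dilated polygon is 66 − 30/2 + 1 = 52.

52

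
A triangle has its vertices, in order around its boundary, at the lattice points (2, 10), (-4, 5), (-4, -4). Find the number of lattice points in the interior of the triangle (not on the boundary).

22

Using the shoelace formula, 2A = |(2·5 − (-4)·10) + ((-4)·(-4) − (-4)·5) + ((-4)·10 − 2·(-4))| = 54, so the area is 27.
Summing gcd(|Δx|,|Δy|) over the edges gives the boundary count: gcd(6,5) + gcd(0,9) + gcd(6,14) = 1+9+2 = 12.
By Pick's theorem A = I + B/2 − 1, so I = 27 − 12/2 + 1 = 22.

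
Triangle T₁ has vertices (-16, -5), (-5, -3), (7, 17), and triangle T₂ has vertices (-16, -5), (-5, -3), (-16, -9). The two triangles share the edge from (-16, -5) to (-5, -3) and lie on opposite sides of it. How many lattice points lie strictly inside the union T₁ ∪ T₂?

116

The union is the simple quadrilateral with vertices (-16, -5), (7, 17), (-5, -3), (-16, -9) in order.
Using the shoelace formula, 2A = |((-16)·17 − 7·(-5)) + (7·(-3) − (-5)·17) + ((-5)·(-9) − (-16)·(-3)) + ((-16)·(-5) − (-16)·(-9))| = 240, so the area is 120.
Summing gcd(|Δx|,|Δy|) over the edges gives the boundary count: gcd(23,22) + gcd(12,20) + gcd(11,6) + gcd(0,4) = 1+4+1+4 = 10.
By Pick's theorem I = A − B/2 + 1 = 120 − 10/2 + 1 = 116.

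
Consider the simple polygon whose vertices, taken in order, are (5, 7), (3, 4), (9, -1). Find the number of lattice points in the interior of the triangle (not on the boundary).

The shoelace formula gives twice the area as |[5·4 − 3·7] + [3·(-1) − 9·4] + [9·7 − 5·(-1)]| = 28, so the area is 14.
Summing gcd(|Δx|,|Δy|) over the edges gives the boundary count: gcd(2,3) + gcd(6,5) + gcd(4,8) = 1+1+4 = 6.
Pick's theorem gives I = A − B/2 + 1 = 14 − 6/2 + 1 = 12.

12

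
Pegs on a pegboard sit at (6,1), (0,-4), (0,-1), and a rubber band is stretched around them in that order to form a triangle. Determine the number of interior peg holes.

7

By the shoelace formula, twice the signed area is |(6·(-4) − 0·1) + (0·(-1) − 0·(-4)) + (0·1 − 6·(-1))| = 18, so the area is 9.
Along each edge there are gcd(|Δx|,|Δy|)+1 lattice points, so counting each shared vertex once the boundary has gcd(6,5) + gcd(0,3) + gcd(6,2) = 1+3+2 = 6.
Pick's theorem gives I = A − B/2 + 1 = 9 − 6/2 + 1 = 7.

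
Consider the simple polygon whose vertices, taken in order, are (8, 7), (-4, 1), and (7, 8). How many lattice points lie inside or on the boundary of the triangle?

The shoelace formula gives twice the area as |(8·1 − (-4)·7) + ((-4)·8 − 7·1) + (7·7 − 8·8)| = 18, so the area is 9.
Along each edge there are gcd(|Δx|,|Δy|)+1 lattice points, so counting each shared vertex once the boundary has gcd(12,6) + gcd(11,7) + gcd(1,1) = 6+1+1 = 8.
Pick's theorem gives I = A − B/2 + 1 = 9 − 8/2 + 1 = 6, so the closed region contains I + B = 6 + 8 = 14 lattice points.

14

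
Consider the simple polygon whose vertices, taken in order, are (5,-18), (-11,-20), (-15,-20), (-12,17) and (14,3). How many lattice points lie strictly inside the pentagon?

702

Using the shoelace formula, 2A = |(5·(-20) − (-11)·(-18)) + ((-11)·(-20) − (-15)·(-20)) + ((-15)·17 − (-12)·(-20)) + ((-12)·3 − 14·17) + (14·(-18) − 5·3)| = 1414, so the area is 707.
The number of boundary lattice points is Σ gcd(|Δx|,|Δy|) = gcd(16,2) + gcd(4,0) + gcd(3,37) + gcd(26,14) + gcd(9,21) = 2+4+1+2+3 = 12.
By Pick's theorem A = I + B/2 − 1, so I = 707 − 12/2 + 1 = 702.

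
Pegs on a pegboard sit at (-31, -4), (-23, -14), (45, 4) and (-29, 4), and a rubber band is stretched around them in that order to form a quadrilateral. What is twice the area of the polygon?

Using the shoelace formula, 2A = |[(-31)·(-14) − (-23)·(-4)] + [(-23)·4 − 45·(-14)] + [45·4 − (-29)·4] + [(-29)·(-4) − (-31)·4]| = 1416, so the area is 708.

1416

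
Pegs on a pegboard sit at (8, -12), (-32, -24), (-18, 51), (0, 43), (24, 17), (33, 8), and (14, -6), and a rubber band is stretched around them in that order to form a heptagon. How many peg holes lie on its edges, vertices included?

The number of boundary lattice points is Σ gcd(|Δx|,|Δy|) = gcd(40,12) + gcd(14,75) + gcd(18,8) + gcd(24,26) + gcd(9,9) + gcd(19,14) + gcd(6,6) = 4+1+2+2+9+1+6 = 25.

25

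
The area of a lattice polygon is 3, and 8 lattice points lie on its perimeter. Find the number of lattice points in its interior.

Pick's theorem A = I + B/2 − 1 rearranges to I = A − B/2 + 1 = 3 − 8/2 + 1 = 0.

0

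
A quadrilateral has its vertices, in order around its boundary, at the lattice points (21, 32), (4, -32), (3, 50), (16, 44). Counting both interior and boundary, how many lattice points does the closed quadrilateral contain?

Using the shoelace formula, 2A = |[21·(-32) − 4·32] + [4·50 − 3·(-32)] + [3·44 − 16·50] + [16·32 − 21·44]| = 1584, so the area is 792.
Summing gcd(|Δx|,|Δy|) over the edges gives the boundary count: gcd(17,64) + gcd(1,82) + gcd(13,6) + gcd(5,12) = 1+1+1+1 = 4.
Pick's theorem gives I = A − B/2 + 1 = 792 − 4/2 + 1 = 791, so the closed region contains I + B = 791 + 4 = 795 lattice points.

795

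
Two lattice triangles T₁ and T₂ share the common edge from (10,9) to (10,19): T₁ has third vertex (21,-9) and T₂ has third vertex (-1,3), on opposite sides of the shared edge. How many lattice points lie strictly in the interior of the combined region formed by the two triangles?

109

The union is the simple quadrilateral with vertices (10,9), (21,-9), (10,19), (-1,3) in order.
Using the shoelace formula, 2A = |[10·(-9) − 21·9] + [21·19 − 10·(-9)] + [10·3 − (-1)·19] + [(-1)·9 − 10·3]| = 220, so the area is 110.
The number of boundary lattice points is Σ gcd(|Δx|,|Δy|) = gcd(11,18) + gcd(11,28) + gcd(11,16) + gcd(11,6) = 1+1+1+1 = 4.
By Pick's theorem I = A − B/2 + 1 = 110 − 4/2 + 1 = 109.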